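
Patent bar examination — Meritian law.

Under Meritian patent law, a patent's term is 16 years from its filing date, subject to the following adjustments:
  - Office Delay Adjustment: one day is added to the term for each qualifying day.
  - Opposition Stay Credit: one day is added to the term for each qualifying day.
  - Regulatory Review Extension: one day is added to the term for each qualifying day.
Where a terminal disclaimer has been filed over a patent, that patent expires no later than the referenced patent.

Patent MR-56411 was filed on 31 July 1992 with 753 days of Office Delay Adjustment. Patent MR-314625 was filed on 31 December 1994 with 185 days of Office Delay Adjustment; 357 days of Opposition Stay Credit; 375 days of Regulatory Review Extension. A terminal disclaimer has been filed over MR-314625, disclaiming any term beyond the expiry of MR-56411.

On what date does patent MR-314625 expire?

August 23, 2010

Natural term of MR-314625:
  Base: filing + 16 years → 31 December 2010.
  Office Delay Adjustment: +185 days → 4 July 2011.
  Opposition Stay Credit: +357 days → 25 June 2012.
  Regulatory Review Extension: +375 days → 5 July 2013.
Expiry of referenced patent MR-56411:
  Base: filing + 16 years → 31 July 2008.
  Office Delay Adjustment: +753 days → 23 August 2010.
Terminal disclaimer: MR-314625 expires on the earlier of 5 July 2013 and 23 August 2010.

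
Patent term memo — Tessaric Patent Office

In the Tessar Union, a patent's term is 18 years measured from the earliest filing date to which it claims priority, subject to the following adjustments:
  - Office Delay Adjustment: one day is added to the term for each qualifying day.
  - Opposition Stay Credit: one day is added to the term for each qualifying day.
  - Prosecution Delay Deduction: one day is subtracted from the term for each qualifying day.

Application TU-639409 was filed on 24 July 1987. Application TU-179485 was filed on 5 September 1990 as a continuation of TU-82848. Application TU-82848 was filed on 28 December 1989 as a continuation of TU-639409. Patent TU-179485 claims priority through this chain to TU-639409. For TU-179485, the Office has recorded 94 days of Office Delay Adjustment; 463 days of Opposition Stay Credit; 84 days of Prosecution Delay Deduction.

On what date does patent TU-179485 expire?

Earliest priority filing: 24 July 1987.
Base term: 24 July 1987 + 18 years → 24 July 2005.
Office Delay Adjustment: +94 days → 26 October 2005.
Opposition Stay Credit: +463 days → 1 February 2007.
Prosecution Delay Deduction: −84 days → 9 November 2006.

2006-11-09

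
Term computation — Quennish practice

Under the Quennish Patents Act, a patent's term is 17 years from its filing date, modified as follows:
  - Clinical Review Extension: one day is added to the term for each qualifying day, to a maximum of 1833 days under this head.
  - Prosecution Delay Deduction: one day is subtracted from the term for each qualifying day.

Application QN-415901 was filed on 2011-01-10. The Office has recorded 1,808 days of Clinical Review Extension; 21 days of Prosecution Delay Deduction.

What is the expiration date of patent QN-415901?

2032-12-01

Base term: filing date + 17 years → 10 January 2028.
Clinical Review Extension: 1808 days (within the 1833-day cap) → +1808 days → 22 December 2032.
Prosecution Delay Deduction: −21 days → 1 December 2032.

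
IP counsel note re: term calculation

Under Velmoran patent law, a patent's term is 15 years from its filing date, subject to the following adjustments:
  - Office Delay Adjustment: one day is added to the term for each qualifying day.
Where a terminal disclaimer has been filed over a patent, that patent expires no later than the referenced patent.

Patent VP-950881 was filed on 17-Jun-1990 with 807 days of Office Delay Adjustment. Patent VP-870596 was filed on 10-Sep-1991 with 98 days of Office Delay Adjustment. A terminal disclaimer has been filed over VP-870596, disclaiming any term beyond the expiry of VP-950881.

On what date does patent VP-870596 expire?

December 17, 2006

Natural term of VP-870596:
  Base: filing + 15 years → 10 September 2006.
  Office Delay Adjustment: +98 days → 17 December 2006.
Expiry of referenced patent VP-950881:
  Base: filing + 15 years → 17 June 2005.
  Office Delay Adjustment: +807 days → 2 September 2007.
Terminal disclaimer: VP-870596 expires on the earlier of 17 December 2006 and 2 September 2007.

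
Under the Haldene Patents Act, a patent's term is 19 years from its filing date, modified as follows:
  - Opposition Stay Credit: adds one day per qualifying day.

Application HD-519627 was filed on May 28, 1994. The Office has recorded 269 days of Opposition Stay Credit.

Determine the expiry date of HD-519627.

Base term: filing date + 19 years → 28 May 2013.
Opposition Stay Credit: +269 days → 21 February 2014.

February 21, 2014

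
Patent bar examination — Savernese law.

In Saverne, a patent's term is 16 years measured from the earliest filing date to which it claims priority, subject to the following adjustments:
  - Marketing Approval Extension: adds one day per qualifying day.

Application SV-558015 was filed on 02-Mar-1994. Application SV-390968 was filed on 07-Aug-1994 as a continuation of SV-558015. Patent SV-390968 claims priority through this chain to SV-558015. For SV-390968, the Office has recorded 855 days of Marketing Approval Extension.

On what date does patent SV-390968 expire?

Earliest priority filing: 2 March 1994.
Base term: 2 March 1994 + 16 years → 2 March 2010.
Marketing Approval Extension: +855 days → 4 July 2012.

2012-07-04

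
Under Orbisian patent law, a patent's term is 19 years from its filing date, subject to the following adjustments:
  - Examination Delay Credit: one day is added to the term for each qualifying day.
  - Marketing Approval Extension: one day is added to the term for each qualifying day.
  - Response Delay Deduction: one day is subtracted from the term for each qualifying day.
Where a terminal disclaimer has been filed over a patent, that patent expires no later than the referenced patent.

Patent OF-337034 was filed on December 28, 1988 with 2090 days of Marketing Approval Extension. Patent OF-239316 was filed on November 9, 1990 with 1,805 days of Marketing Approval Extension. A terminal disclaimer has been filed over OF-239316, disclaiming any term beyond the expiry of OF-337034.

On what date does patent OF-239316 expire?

Natural term of OF-239316:
  Base: filing + 19 years → 9 November 2009.
  Marketing Approval Extension: +1805 days → 19 October 2014.
Expiry of referenced patent OF-337034:
  Base: filing + 19 years → 28 December 2007.
  Marketing Approval Extension: +2090 days → 17 September 2013.
Terminal disclaimer: OF-239316 expires on the earlier of 19 October 2014 and 17 September 2013.

2013-09-17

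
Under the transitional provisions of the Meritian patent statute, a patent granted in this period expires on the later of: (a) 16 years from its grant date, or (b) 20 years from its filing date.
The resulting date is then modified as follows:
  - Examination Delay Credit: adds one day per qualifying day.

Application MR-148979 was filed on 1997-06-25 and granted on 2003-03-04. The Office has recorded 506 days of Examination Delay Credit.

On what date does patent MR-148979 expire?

2020-07-22

(a) grant + 16 years → 4 March 2019.
(b) filing + 20 years → 25 June 2017.
Later of the two: 4 March 2019.
Examination Delay Credit: +506 days → 22 July 2020.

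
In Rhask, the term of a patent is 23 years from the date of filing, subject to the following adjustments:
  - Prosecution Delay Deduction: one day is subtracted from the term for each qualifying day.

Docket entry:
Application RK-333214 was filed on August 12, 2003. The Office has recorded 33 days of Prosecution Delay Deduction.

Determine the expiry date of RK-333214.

July 10, 2026

Base term: filing date + 23 years → 12 August 2026.
Prosecution Delay Deduction: −33 days → 10 July 2026.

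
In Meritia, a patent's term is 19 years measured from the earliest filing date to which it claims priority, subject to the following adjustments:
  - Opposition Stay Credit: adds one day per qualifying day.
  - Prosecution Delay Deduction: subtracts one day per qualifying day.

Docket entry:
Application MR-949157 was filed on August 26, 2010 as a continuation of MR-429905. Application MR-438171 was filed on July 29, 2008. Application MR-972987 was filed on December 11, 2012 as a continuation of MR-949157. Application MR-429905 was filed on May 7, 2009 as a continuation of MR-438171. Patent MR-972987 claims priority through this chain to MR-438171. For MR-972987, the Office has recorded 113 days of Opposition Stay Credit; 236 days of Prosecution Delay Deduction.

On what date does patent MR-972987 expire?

Earliest priority filing: 29 July 2008.
Base term: 29 July 2008 + 19 years → 29 July 2027.
Opposition Stay Credit: +113 days → 19 November 2027.
Prosecution Delay Deduction: −236 days → 28 March 2027.

March 28, 2027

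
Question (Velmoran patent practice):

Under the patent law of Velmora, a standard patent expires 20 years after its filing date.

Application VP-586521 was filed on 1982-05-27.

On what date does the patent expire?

Filing date + 20 years → 27 May 2002.

2002-05-27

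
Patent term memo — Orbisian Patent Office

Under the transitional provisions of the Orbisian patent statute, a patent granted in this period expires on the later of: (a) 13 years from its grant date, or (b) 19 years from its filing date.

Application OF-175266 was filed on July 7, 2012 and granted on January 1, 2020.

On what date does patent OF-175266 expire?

(a) grant + 13 years → 1 January 2033.
(b) filing + 19 years → 7 July 2031.
Later of the two: 1 January 2033.

2033-01-01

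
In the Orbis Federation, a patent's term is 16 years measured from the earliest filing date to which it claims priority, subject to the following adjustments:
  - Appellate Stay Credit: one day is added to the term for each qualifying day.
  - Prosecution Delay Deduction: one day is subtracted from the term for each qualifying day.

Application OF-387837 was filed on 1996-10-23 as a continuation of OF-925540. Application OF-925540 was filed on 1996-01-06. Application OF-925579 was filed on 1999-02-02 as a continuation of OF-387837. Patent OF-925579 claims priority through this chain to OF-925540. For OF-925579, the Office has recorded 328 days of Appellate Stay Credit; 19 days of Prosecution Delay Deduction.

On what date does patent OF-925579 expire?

November 10, 2012

Earliest priority filing: 6 January 1996.
Base term: 6 January 1996 + 16 years → 6 January 2012.
Appellate Stay Credit: +328 days → 29 November 2012.
Prosecution Delay Deduction: −19 days → 10 November 2012.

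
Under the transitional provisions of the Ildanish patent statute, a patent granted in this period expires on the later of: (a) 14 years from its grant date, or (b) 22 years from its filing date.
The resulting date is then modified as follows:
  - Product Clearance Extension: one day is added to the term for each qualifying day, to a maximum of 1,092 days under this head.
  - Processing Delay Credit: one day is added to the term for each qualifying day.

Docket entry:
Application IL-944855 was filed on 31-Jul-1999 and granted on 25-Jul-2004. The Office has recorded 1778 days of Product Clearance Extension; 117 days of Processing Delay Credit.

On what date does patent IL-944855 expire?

(a) grant + 14 years → 25 July 2018.
(b) filing + 22 years → 31 July 2021.
Later of the two: 31 July 2021.
Product Clearance Extension: 1778 days claimed exceeds the 1092-day cap, so +1092 days → 27 July 2024.
Processing Delay Credit: +117 days → 21 November 2024.

2024-11-21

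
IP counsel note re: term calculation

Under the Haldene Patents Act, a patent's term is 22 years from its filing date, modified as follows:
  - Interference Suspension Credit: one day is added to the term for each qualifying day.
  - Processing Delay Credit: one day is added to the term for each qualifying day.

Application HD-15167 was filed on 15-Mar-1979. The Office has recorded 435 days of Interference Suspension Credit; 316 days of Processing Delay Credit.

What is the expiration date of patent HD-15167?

Base term: filing date + 22 years → 15 March 2001.
Interference Suspension Credit: +435 days → 24 May 2002.
Processing Delay Credit: +316 days → 5 April 2003.

2003-04-05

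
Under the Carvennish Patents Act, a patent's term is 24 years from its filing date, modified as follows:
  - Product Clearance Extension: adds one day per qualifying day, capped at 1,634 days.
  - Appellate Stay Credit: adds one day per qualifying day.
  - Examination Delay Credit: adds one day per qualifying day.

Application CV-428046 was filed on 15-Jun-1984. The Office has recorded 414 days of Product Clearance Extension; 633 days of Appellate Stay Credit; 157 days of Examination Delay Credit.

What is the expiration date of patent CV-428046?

Base term: filing date + 24 years → 15 June 2008.
Product Clearance Extension: 414 days (within the 1634-day cap) → +414 days → 3 August 2009.
Appellate Stay Credit: +633 days → 28 April 2011.
Examination Delay Credit: +157 days → 2 October 2011.

October 2, 2011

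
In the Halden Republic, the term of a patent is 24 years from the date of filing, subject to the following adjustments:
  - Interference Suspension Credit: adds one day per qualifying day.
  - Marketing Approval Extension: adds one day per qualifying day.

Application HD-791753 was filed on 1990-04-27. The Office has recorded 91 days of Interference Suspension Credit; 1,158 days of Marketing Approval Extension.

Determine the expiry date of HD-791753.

2017-09-27

Base term: filing date + 24 years → 27 April 2014.
Interference Suspension Credit: +91 days → 27 July 2014.
Marketing Approval Extension: +1158 days → 27 September 2017.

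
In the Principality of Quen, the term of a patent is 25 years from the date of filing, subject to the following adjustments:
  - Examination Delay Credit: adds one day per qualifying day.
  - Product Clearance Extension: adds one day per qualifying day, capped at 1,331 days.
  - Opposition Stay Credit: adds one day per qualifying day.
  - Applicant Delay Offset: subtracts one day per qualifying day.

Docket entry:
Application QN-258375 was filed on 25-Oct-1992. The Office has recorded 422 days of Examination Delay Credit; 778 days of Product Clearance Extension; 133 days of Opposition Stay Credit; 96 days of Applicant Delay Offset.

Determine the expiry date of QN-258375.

March 15, 2021

Base term: filing date + 25 years → 25 October 2017.
Examination Delay Credit: +422 days → 21 December 2018.
Product Clearance Extension: 778 days (within the 1331-day cap) → +778 days → 6 February 2021.
Opposition Stay Credit: +133 days → 19 June 2021.
Applicant Delay Offset: −96 days → 15 March 2021.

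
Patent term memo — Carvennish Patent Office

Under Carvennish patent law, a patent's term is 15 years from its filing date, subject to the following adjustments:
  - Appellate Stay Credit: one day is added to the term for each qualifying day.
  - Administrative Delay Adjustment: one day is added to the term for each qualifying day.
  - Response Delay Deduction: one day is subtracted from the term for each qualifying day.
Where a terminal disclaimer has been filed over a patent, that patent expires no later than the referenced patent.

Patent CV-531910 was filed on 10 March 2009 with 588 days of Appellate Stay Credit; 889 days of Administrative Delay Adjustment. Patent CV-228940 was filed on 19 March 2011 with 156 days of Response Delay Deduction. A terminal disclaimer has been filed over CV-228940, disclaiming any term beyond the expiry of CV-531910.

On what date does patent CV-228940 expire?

October 14, 2025

Natural term of CV-228940:
  Base: filing + 15 years → 19 March 2026.
  Response Delay Deduction: −156 days → 14 October 2025.
Expiry of referenced patent CV-531910:
  Base: filing + 15 years → 10 March 2024.
  Appellate Stay Credit: +588 days → 19 October 2025.
  Administrative Delay Adjustment: +889 days → 26 March 2028.
Terminal disclaimer: CV-228940 expires on the earlier of 14 October 2025 and 26 March 2028.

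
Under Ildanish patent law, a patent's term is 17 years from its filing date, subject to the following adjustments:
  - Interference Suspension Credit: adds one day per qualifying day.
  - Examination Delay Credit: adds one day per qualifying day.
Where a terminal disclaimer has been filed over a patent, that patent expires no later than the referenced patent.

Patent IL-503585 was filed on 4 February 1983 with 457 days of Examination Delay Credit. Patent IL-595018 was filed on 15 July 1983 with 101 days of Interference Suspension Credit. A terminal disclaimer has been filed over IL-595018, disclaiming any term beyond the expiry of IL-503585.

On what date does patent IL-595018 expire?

October 24, 2000

Natural term of IL-595018:
  Base: filing + 17 years → 15 July 2000.
  Interference Suspension Credit: +101 days → 24 October 2000.
Expiry of referenced patent IL-503585:
  Base: filing + 17 years → 4 February 2000.
  Examination Delay Credit: +457 days → 6 May 2001.
Terminal disclaimer: IL-595018 expires on the earlier of 24 October 2000 and 6 May 2001.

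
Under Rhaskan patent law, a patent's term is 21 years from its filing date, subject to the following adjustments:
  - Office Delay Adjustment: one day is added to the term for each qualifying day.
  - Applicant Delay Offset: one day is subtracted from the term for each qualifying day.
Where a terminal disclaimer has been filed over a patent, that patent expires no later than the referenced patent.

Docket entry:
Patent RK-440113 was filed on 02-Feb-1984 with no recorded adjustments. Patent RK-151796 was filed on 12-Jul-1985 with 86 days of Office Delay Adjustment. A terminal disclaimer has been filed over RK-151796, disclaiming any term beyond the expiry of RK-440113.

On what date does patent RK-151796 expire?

February 2, 2005

Natural term of RK-151796:
  Base: filing + 21 years → 12 July 2006.
  Office Delay Adjustment: +86 days → 6 October 2006.
Expiry of referenced patent RK-440113:
  Base: filing + 21 years → 2 February 2005.
Terminal disclaimer: RK-151796 expires on the earlier of 6 October 2006 and 2 February 2005.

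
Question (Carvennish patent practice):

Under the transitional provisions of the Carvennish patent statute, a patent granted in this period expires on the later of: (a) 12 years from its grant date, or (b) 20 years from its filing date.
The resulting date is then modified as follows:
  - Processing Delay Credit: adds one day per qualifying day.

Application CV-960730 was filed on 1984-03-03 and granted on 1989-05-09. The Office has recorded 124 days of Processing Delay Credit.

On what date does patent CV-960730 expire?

(a) grant + 12 years → 9 May 2001.
(b) filing + 20 years → 3 March 2004.
Later of the two: 3 March 2004.
Processing Delay Credit: +124 days → 5 July 2004.

July 5, 2004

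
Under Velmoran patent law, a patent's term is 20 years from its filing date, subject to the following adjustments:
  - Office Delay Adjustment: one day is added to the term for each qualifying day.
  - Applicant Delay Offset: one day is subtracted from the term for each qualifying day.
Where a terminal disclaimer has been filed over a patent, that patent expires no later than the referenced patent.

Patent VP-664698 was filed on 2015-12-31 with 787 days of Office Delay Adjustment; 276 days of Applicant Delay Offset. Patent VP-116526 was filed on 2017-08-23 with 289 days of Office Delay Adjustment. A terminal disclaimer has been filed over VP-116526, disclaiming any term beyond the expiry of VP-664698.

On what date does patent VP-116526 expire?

2037-05-25

Natural term of VP-116526:
  Base: filing + 20 years → 23 August 2037.
  Office Delay Adjustment: +289 days → 8 June 2038.
Expiry of referenced patent VP-664698:
  Base: filing + 20 years → 31 December 2035.
  Office Delay Adjustment: +787 days → 25 February 2038.
  Applicant Delay Offset: −276 days → 25 May 2037.
Terminal disclaimer: VP-116526 expires on the earlier of 8 June 2038 and 25 May 2037.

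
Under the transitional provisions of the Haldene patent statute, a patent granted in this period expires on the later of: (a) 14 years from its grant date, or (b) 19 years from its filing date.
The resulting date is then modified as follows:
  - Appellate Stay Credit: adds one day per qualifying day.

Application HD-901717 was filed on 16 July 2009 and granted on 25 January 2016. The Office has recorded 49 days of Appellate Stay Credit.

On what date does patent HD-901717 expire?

2030-03-15

(a) grant + 14 years → 25 January 2030.
(b) filing + 19 years → 16 July 2028.
Later of the two: 25 January 2030.
Appellate Stay Credit: +49 days → 15 March 2030.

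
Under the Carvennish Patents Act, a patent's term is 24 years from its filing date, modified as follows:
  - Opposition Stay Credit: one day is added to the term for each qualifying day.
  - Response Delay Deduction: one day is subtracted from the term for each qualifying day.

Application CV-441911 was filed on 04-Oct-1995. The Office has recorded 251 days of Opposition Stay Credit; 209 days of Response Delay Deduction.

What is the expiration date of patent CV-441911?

Base term: filing date + 24 years → 4 October 2019.
Opposition Stay Credit: +251 days → 11 June 2020.
Response Delay Deduction: −209 days → 15 November 2019.

2019-11-15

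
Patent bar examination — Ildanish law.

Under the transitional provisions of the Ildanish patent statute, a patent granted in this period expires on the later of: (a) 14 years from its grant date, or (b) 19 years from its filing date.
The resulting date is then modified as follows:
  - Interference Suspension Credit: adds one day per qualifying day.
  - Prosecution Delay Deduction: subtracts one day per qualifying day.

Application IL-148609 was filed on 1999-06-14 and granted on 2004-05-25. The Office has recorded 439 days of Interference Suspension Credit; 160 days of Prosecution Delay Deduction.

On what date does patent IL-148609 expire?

March 20, 2019

(a) grant + 14 years → 25 May 2018.
(b) filing + 19 years → 14 June 2018.
Later of the two: 14 June 2018.
Interference Suspension Credit: +439 days → 27 August 2019.
Prosecution Delay Deduction: −160 days → 20 March 2019.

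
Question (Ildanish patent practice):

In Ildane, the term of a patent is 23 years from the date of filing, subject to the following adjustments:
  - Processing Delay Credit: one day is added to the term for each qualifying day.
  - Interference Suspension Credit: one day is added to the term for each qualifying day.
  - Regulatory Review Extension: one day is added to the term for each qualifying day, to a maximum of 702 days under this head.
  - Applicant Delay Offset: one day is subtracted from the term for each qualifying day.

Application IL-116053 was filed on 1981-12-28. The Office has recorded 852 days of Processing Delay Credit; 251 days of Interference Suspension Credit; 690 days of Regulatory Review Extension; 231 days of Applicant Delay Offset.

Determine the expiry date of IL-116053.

Base term: filing date + 23 years → 28 December 2004.
Processing Delay Credit: +852 days → 29 April 2007.
Interference Suspension Credit: +251 days → 5 January 2008.
Regulatory Review Extension: 690 days (within the 702-day cap) → +690 days → 25 November 2009.
Applicant Delay Offset: −231 days → 8 April 2009.

April 8, 2009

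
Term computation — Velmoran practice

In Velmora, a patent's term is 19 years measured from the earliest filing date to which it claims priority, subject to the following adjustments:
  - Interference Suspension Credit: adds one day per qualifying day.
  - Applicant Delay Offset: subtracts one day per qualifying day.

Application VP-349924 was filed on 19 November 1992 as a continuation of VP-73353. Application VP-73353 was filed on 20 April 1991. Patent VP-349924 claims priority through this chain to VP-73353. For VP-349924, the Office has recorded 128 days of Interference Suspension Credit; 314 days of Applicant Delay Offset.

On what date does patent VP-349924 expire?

October 16, 2009

Earliest priority filing: 20 April 1991.
Base term: 20 April 1991 + 19 years → 20 April 2010.
Interference Suspension Credit: +128 days → 26 August 2010.
Applicant Delay Offset: −314 days → 16 October 2009.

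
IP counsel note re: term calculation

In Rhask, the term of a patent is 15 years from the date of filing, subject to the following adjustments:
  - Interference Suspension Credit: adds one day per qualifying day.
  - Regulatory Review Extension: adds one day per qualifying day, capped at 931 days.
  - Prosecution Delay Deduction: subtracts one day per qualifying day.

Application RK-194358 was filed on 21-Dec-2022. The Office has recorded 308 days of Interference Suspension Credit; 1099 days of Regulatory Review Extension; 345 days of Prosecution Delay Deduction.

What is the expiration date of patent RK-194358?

2040-06-02

Base term: filing date + 15 years → 21 December 2037.
Interference Suspension Credit: +308 days → 25 October 2038.
Regulatory Review Extension: 1099 days claimed exceeds the 931-day cap, so +931 days → 13 May 2041.
Prosecution Delay Deduction: −345 days → 2 June 2040.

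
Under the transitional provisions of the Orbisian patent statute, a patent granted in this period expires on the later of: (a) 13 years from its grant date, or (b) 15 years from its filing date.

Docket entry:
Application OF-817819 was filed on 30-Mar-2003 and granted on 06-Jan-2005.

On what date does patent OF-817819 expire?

(a) grant + 13 years → 6 January 2018.
(b) filing + 15 years → 30 March 2018.
Later of the two: 30 March 2018.

March 30, 2018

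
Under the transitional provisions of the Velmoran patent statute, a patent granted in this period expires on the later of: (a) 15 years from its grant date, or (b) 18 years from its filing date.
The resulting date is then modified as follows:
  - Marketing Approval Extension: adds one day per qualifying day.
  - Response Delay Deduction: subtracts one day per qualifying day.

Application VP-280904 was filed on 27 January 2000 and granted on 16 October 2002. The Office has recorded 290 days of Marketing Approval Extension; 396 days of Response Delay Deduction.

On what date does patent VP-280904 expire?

2017-10-13

(a) grant + 15 years → 16 October 2017.
(b) filing + 18 years → 27 January 2018.
Later of the two: 27 January 2018.
Marketing Approval Extension: +290 days → 13 November 2018.
Response Delay Deduction: −396 days → 13 October 2017.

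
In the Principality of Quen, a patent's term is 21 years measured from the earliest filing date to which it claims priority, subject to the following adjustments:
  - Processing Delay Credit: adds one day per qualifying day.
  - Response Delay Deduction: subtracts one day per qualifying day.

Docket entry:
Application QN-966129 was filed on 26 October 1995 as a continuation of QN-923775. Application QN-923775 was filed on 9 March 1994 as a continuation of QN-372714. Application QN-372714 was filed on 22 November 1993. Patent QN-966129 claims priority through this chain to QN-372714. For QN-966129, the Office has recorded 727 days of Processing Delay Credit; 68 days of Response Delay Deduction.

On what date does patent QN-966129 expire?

September 11, 2016

Earliest priority filing: 22 November 1993.
Base term: 22 November 1993 + 21 years → 22 November 2014.
Processing Delay Credit: +727 days → 18 November 2016.
Response Delay Deduction: −68 days → 11 September 2016.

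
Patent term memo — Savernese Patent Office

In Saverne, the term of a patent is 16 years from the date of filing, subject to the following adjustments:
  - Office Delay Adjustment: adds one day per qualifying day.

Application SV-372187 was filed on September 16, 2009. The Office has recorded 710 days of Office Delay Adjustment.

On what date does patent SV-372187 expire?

August 27, 2027

Base term: filing date + 16 years → 16 September 2025.
Office Delay Adjustment: +710 days → 27 August 2027.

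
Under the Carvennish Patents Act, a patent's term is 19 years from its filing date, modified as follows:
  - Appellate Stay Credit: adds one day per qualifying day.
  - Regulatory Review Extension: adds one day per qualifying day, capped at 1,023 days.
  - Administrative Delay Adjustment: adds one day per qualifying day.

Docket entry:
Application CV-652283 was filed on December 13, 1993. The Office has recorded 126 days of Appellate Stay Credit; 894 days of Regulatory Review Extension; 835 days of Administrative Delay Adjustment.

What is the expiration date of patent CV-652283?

Base term: filing date + 19 years → 13 December 2012.
Appellate Stay Credit: +126 days → 18 April 2013.
Regulatory Review Extension: 894 days (within the 1023-day cap) → +894 days → 29 September 2015.
Administrative Delay Adjustment: +835 days → 11 January 2018.

January 11, 2018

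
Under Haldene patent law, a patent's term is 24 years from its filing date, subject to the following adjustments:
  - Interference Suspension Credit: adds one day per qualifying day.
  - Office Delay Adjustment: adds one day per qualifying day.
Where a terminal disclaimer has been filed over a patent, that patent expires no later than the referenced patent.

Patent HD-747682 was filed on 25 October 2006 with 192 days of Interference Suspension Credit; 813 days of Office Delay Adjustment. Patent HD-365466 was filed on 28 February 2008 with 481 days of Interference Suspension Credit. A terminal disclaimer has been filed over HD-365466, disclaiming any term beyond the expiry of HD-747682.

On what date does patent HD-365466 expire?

Natural term of HD-365466:
  Base: filing + 24 years → 28 February 2032.
  Interference Suspension Credit: +481 days → 23 June 2033.
Expiry of referenced patent HD-747682:
  Base: filing + 24 years → 25 October 2030.
  Interference Suspension Credit: +192 days → 5 May 2031.
  Office Delay Adjustment: +813 days → 26 July 2033.
Terminal disclaimer: HD-365466 expires on the earlier of 23 June 2033 and 26 July 2033.

2033-06-23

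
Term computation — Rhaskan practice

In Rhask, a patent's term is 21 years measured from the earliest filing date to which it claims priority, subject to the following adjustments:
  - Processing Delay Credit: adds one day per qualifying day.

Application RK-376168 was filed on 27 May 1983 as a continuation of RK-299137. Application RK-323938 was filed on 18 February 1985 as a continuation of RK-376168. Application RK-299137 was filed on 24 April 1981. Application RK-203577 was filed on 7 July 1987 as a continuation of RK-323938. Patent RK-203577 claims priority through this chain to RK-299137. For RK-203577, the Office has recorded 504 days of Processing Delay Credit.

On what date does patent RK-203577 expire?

Earliest priority filing: 24 April 1981.
Base term: 24 April 1981 + 21 years → 24 April 2002.
Processing Delay Credit: +504 days → 10 September 2003.

September 10, 2003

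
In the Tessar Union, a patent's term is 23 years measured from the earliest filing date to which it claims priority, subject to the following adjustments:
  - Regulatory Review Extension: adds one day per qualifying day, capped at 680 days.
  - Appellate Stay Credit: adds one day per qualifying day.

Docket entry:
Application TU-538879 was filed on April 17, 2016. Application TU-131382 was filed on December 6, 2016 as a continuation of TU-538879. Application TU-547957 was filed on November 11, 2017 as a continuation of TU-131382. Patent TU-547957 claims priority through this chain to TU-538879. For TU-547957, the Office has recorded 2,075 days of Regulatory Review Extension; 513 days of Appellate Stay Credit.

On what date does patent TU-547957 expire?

2042-07-23

Earliest priority filing: 17 April 2016.
Base term: 17 April 2016 + 23 years → 17 April 2039.
Regulatory Review Extension: 2075 days claimed exceeds the 680-day cap, so +680 days → 25 February 2041.
Appellate Stay Credit: +513 days → 23 July 2042.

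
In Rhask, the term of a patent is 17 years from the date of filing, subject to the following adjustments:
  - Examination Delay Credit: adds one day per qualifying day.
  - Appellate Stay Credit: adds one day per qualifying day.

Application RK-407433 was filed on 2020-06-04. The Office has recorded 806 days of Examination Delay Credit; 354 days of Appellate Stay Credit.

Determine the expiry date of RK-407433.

Base term: filing date + 17 years → 4 June 2037.
Examination Delay Credit: +806 days → 19 August 2039.
Appellate Stay Credit: +354 days → 7 August 2040.

August 7, 2040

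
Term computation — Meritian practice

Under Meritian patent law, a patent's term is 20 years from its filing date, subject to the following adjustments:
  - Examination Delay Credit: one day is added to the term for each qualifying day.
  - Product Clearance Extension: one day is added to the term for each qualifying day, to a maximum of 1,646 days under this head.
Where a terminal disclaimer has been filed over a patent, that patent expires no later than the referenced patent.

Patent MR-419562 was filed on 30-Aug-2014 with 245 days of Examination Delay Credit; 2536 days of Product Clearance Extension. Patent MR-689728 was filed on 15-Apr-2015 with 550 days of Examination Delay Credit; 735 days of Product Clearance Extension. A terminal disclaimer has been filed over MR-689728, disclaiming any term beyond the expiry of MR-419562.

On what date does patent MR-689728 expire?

Natural term of MR-689728:
  Base: filing + 20 years → 15 April 2035.
  Examination Delay Credit: +550 days → 16 October 2036.
  Product Clearance Extension: 735 days (within the 1646-day cap) → +735 days → 21 October 2038.
Expiry of referenced patent MR-419562:
  Base: filing + 20 years → 30 August 2034.
  Examination Delay Credit: +245 days → 2 May 2035.
  Product Clearance Extension: 2536 days claimed exceeds the 1646-day cap, so +1646 days → 3 November 2039.
Terminal disclaimer: MR-689728 expires on the earlier of 21 October 2038 and 3 November 2039.

2038-10-21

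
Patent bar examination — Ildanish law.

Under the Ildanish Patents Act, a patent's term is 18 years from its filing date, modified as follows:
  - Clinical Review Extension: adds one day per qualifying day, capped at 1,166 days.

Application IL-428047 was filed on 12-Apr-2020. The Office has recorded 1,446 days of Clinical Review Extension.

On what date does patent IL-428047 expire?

Base term: filing date + 18 years → 12 April 2038.
Clinical Review Extension: 1446 days claimed exceeds the 1166-day cap, so +1166 days → 21 June 2041.

June 21, 2041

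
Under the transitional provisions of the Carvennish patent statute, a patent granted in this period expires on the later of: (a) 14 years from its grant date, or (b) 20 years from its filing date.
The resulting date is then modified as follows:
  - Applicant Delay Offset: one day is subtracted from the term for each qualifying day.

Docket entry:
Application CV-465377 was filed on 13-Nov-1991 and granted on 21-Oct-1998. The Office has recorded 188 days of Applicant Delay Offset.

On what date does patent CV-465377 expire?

April 16, 2012

(a) grant + 14 years → 21 October 2012.
(b) filing + 20 years → 13 November 2011.
Later of the two: 21 October 2012.
Applicant Delay Offset: −188 days → 16 April 2012.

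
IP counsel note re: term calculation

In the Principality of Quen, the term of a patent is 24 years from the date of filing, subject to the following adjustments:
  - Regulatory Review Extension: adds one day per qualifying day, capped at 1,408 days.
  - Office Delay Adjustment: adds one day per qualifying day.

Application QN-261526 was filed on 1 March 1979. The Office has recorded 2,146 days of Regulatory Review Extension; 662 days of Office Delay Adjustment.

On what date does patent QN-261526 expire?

Base term: filing date + 24 years → 1 March 2003.
Regulatory Review Extension: 2146 days claimed exceeds the 1408-day cap, so +1408 days → 7 January 2007.
Office Delay Adjustment: +662 days → 30 October 2008.

2008-10-30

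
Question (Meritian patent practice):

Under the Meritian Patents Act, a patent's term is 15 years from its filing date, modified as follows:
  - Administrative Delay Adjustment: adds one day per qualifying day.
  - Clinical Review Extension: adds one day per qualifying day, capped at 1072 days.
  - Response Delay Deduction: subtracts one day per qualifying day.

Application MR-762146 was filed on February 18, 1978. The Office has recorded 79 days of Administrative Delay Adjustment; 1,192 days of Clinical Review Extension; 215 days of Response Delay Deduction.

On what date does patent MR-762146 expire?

1995-09-12

Base term: filing date + 15 years → 18 February 1993.
Administrative Delay Adjustment: +79 days → 8 May 1993.
Clinical Review Extension: 1192 days claimed exceeds the 1072-day cap, so +1072 days → 14 April 1996.
Response Delay Deduction: −215 days → 12 September 1995.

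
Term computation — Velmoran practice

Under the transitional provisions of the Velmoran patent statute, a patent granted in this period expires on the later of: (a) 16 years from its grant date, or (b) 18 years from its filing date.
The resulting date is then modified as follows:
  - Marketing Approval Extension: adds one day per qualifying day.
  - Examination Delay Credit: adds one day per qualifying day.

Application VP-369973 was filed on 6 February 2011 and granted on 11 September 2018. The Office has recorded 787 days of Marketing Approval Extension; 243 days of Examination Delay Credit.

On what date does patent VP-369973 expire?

2037-07-07

(a) grant + 16 years → 11 September 2034.
(b) filing + 18 years → 6 February 2029.
Later of the two: 11 September 2034.
Marketing Approval Extension: +787 days → 6 November 2036.
Examination Delay Credit: +243 days → 7 July 2037.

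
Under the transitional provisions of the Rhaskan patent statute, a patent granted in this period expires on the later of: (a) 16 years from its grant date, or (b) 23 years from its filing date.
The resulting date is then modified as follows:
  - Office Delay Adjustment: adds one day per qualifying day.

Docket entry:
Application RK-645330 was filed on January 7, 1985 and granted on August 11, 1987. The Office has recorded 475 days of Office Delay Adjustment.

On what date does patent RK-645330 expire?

(a) grant + 16 years → 11 August 2003.
(b) filing + 23 years → 7 January 2008.
Later of the two: 7 January 2008.
Office Delay Adjustment: +475 days → 26 April 2009.

2009-04-26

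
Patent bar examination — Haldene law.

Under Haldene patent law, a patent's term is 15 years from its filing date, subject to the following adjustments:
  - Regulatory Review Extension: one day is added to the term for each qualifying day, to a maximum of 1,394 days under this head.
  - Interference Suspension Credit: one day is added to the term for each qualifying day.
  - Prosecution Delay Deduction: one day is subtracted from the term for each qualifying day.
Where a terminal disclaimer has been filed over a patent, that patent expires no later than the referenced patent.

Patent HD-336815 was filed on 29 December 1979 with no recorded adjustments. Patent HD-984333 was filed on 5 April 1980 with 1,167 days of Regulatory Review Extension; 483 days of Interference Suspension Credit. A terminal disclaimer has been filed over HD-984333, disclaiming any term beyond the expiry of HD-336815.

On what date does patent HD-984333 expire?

1994-12-29

Natural term of HD-984333:
  Base: filing + 15 years → 5 April 1995.
  Regulatory Review Extension: 1167 days (within the 1394-day cap) → +1167 days → 15 June 1998.
  Interference Suspension Credit: +483 days → 11 October 1999.
Expiry of referenced patent HD-336815:
  Base: filing + 15 years → 29 December 1994.
Terminal disclaimer: HD-984333 expires on the earlier of 11 October 1999 and 29 December 1994.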